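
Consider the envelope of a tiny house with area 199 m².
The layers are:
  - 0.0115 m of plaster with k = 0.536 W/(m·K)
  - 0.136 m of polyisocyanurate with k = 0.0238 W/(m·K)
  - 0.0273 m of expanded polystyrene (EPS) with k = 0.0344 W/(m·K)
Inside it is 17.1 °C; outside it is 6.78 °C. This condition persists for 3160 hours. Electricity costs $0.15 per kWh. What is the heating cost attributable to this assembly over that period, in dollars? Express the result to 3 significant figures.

0.0115/0.536 = 0.02146
0.136/0.0238 = 5.714
0.0273/0.0344 = 0.7936
R_total = 0.02146 + 5.714 + 0.7936 = 6.529 m²·K/W
Q = 199 × (17.1 − 6.78) / 6.529 = 314.5 W
E = 314.5 W × 3160 h / 1000 = 993.9 kWh
Cost = 993.9 × 0.15 = $149.1

149 dollars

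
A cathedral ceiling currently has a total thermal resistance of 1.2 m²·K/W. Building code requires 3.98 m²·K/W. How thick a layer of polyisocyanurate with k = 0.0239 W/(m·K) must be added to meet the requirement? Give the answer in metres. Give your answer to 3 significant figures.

0.0664 m

ΔR = 3.98 − 1.2 = 2.78 m²·K/W
L = ΔR × k = 2.78 × 0.0239 = 0.06644 m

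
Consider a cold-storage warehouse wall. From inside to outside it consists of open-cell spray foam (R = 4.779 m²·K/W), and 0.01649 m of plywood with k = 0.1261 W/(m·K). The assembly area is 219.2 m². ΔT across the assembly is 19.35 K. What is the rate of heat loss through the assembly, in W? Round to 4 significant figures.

863.9 W

0.01649/0.1261 = 0.13077
R_total = 4.779 + 0.13077 = 4.9098 m²·K/W
Q = A·ΔT/R = 219.2 × 19.35 / 4.9098 = 863.89 W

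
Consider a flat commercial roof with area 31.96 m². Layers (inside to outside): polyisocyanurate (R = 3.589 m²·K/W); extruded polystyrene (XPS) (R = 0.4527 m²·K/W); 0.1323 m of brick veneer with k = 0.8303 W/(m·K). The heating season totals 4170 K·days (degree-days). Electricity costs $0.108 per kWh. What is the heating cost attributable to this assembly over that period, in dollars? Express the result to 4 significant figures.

82.23 dollars

0.1323/0.8303 = 0.15934
R_total = 3.589 + 0.4527 + 0.15934 = 4.201 m²·K/W
E = A × HDD × 24 / R / 1000 = 31.96 × 4170 × 24 / 4.201 / 1000 = 761.37 kWh
Cost = 761.37 × 0.108 = $82.228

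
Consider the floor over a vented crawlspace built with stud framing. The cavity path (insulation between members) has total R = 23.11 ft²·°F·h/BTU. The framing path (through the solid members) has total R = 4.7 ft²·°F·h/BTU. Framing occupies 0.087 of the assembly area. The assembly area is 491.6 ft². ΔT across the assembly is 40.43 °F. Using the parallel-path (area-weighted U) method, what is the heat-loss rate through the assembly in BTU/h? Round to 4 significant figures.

1153 BTU/h

U_eff = 0.913/23.11 + 0.087/4.7 = 0.039507 + 0.018511 = 0.058017
R_eff = 1/U_eff = 17.236 ft²·°F·h/BTU
Q = 491.6 × 40.43 / 17.236 = 1153.1 BTU/h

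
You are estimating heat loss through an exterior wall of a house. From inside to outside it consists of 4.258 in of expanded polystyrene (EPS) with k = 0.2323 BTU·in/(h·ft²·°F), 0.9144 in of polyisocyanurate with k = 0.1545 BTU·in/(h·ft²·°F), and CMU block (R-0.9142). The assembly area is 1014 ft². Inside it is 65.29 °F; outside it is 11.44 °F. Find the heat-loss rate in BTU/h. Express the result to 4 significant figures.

4.258/0.2323 = 18.33
0.9144/0.1545 = 5.9184
R_total = 18.33 + 5.9184 + 0.9142 = 25.162 ft²·°F·h/BTU
Q = A·ΔT/R = 1014 × (65.29 − 11.44) / 25.162 = 2170.1 BTU/h

2170 BTU/h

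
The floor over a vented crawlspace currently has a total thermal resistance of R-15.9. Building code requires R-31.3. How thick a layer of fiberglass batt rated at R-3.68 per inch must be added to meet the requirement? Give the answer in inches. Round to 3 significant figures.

4.18 in

ΔR = 31.3 − 15.9 = 15.4 ft²·°F·h/BTU
L = ΔR / (R/in) = 15.4/3.68 = 4.185 in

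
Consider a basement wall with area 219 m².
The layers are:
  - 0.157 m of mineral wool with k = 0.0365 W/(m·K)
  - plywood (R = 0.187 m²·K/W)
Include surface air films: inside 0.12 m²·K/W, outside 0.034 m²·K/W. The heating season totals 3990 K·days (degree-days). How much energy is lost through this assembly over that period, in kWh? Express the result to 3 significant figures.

4520 kWh

0.157/0.0365 = 4.301
R_total = 0.12 + 4.301 + 0.187 + 0.034 = 4.642 m²·K/W
E = A × HDD × 24 / R / 1000 = 219 × 3990 × 24 / 4.642 / 1000 = 4517 kWh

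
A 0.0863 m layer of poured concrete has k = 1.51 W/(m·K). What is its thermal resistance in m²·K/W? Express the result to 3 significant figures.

0.0572 m²·K/W

R = L/k = 0.0863/1.51 = 0.05715 m²·K/W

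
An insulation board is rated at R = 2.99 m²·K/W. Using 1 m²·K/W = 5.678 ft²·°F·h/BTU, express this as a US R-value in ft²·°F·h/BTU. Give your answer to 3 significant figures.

17.0 ft²·°F·h/BTU

R_US = 2.99 × 5.678 = 16.98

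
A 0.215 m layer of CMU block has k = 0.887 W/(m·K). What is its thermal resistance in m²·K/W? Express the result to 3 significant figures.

R = L/k = 0.215/0.887 = 0.2424 m²·K/W

0.242 m²·K/W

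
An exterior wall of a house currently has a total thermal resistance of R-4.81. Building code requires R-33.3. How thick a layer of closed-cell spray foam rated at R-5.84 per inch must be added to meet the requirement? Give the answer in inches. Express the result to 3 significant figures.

ΔR = 33.3 − 4.81 = 28.49 ft²·°F·h/BTU
L = ΔR / (R/in) = 28.49/5.84 = 4.878 in

4.88 in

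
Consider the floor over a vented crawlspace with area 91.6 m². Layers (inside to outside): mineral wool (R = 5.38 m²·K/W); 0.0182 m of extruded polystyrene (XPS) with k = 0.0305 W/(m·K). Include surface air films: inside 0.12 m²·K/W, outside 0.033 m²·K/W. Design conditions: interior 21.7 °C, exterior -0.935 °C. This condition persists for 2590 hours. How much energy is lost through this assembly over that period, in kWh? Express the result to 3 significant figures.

0.0182/0.0305 = 0.5967
R_total = 0.12 + 5.38 + 0.5967 + 0.033 = 6.13 m²·K/W
Q = 91.6 × (21.7 − (-0.935)) / 6.13 = 338.2 W
E = 338.2 W × 2590 h / 1000 = 876.1 kWh

876 kWh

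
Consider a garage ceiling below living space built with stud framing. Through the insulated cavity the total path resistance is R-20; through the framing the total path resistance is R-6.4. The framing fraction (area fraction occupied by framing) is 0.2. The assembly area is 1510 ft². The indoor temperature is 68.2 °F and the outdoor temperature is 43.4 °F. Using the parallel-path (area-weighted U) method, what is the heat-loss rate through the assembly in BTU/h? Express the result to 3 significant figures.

U_eff = 0.8/20 + 0.2/6.4 = 0.04 + 0.03125 = 0.07125
R_eff = 1/U_eff = 14.04 ft²·°F·h/BTU
Q = 1510 × (68.2 − 43.4) / 14.04 = 2668 BTU/h

2670 BTU/h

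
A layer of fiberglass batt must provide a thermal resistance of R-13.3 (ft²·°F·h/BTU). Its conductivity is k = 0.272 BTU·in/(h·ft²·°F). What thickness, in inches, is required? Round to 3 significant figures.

L = R × k = 13.3 × 0.272 = 3.618 in

3.62 in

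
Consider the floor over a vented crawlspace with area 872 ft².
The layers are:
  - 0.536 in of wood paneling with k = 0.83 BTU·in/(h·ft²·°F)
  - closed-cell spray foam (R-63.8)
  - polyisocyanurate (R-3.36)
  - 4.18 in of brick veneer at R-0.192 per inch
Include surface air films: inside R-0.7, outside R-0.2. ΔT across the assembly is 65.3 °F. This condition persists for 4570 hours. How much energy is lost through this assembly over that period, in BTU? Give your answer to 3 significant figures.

3740000 BTU

0.536/0.83 = 0.6458
4.18 × 0.192 = 0.8026
R_total = 0.7 + 0.6458 + 63.8 + 3.36 + 0.8026 + 0.2 = 69.51 ft²·°F·h/BTU
Q = 872 × 65.3 / 69.51 = 819.2 BTU/h
E = 819.2 × 4570 = 3744000 BTU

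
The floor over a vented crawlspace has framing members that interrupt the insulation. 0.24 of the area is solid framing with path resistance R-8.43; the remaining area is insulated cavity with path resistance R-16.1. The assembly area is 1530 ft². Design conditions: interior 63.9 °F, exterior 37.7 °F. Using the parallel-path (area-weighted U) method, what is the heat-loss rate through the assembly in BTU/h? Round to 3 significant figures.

U_eff = 0.76/16.1 + 0.24/8.43 = 0.0472 + 0.02847 = 0.07567
R_eff = 1/U_eff = 13.21 ft²·°F·h/BTU
Q = 1530 × (63.9 − 37.7) / 13.21 = 3033 BTU/h

3030 BTU/h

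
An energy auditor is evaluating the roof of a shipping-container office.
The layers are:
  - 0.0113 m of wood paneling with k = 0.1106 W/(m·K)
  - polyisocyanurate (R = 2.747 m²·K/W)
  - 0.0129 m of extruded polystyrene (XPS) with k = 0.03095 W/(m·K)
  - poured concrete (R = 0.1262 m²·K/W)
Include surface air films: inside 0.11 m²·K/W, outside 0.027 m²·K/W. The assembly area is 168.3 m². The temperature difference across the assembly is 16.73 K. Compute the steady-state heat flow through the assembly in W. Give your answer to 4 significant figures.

0.0113/0.1106 = 0.10217
0.0129/0.03095 = 0.4168
R_total = 0.11 + 0.10217 + 2.747 + 0.4168 + 0.1262 + 0.027 = 3.5292 m²·K/W
Q = A·ΔT/R = 168.3 × 16.73 / 3.5292 = 797.82 W

797.8 W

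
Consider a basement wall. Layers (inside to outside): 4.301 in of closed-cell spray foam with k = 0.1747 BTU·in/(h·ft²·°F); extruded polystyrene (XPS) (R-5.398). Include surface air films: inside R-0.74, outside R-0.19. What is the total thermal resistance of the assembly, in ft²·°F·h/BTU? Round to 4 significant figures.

4.301/0.1747 = 24.619
R_total = 0.74 + 24.619 + 5.398 + 0.19 = 30.947 ft²·°F·h/BTU

30.95 ft²·°F·h/BTU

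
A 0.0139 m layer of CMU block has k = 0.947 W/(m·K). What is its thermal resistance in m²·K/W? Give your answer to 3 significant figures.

0.0147 m²·K/W

R = L/k = 0.0139/0.947 = 0.01468 m²·K/W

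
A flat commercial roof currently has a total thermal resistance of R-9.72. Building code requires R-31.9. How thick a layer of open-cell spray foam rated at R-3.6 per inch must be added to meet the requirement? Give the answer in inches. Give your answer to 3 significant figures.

6.16 in

ΔR = 31.9 − 9.72 = 22.18 ft²·°F·h/BTU
L = ΔR / (R/in) = 22.18/3.6 = 6.161 in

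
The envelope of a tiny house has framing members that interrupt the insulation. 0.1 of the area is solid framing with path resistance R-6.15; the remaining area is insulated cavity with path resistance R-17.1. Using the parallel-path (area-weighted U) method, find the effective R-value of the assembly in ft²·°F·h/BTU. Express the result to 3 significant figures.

U_eff = 0.9/17.1 + 0.1/6.15 = 0.05263 + 0.01626 = 0.06889
R_eff = 1/U_eff = 14.52 ft²·°F·h/BTU

14.5 ft²·°F·h/BTU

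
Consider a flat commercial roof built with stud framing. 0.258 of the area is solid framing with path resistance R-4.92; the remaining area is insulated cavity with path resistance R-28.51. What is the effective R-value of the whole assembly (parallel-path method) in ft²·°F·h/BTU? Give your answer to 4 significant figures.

12.74 ft²·°F·h/BTU

U_eff = 0.742/28.51 + 0.258/4.92 = 0.026026 + 0.052439 = 0.078465
R_eff = 1/U_eff = 12.745 ft²·°F·h/BTU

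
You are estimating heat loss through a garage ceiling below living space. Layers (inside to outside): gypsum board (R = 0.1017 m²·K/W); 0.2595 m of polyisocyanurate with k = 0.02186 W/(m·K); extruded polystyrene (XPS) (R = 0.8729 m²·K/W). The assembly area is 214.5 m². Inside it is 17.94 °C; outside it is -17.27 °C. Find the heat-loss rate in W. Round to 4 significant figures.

0.2595/0.02186 = 11.871
R_total = 0.1017 + 11.871 + 0.8729 = 12.846 m²·K/W
Q = A·ΔT/R = 214.5 × (17.94 − (-17.27)) / 12.846 = 587.95 W

587.9 W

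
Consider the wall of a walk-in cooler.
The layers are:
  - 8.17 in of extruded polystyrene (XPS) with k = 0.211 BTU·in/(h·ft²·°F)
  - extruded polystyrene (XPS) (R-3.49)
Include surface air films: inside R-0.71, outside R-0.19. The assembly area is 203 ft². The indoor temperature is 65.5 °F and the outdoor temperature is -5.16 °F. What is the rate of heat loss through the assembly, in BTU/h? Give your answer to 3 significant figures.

8.17/0.211 = 38.72
R_total = 0.71 + 38.72 + 3.49 + 0.19 = 43.11 ft²·°F·h/BTU
Q = A·ΔT/R = 203 × (65.5 − (-5.16)) / 43.11 = 332.7 BTU/h

333 BTU/h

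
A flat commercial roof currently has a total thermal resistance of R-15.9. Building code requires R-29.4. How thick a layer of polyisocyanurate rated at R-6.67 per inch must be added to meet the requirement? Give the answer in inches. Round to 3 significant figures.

2.02 in

ΔR = 29.4 − 15.9 = 13.5 ft²·°F·h/BTU
L = ΔR / (R/in) = 13.5/6.67 = 2.024 in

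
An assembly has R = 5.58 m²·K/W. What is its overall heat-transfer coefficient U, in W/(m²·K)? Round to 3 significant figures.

0.179 W/(m²·K)

U = 1/R = 1/5.58 = 0.1792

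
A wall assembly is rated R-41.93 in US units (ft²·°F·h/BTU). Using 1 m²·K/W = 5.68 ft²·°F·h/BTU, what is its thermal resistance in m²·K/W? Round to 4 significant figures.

7.382 m²·K/W

R_SI = 41.93/5.68 = 7.382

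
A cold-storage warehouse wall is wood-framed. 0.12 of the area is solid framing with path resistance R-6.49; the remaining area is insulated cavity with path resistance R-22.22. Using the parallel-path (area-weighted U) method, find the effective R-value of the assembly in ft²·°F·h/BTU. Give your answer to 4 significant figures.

U_eff = 0.88/22.22 + 0.12/6.49 = 0.039604 + 0.01849 = 0.058094
R_eff = 1/U_eff = 17.213 ft²·°F·h/BTU

17.21 ft²·°F·h/BTU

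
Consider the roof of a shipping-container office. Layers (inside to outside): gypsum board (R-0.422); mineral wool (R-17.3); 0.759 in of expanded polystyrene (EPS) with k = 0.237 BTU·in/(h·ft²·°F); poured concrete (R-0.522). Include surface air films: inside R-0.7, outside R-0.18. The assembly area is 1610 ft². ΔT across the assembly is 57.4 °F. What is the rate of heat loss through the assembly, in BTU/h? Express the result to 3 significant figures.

4140 BTU/h

0.759/0.237 = 3.203
R_total = 0.7 + 0.422 + 17.3 + 3.203 + 0.522 + 0.18 = 22.33 ft²·°F·h/BTU
Q = A·ΔT/R = 1610 × 57.4 / 22.33 = 4139 BTU/h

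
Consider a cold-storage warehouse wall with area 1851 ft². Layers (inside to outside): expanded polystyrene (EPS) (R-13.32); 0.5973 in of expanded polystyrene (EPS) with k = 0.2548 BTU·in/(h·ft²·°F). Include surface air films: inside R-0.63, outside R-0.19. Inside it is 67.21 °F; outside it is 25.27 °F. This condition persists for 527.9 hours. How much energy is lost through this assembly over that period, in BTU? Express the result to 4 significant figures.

2486000 BTU

0.5973/0.2548 = 2.3442
R_total = 0.63 + 13.32 + 2.3442 + 0.19 = 16.484 ft²·°F·h/BTU
Q = 1851 × (67.21 − 25.27) / 16.484 = 4709.4 BTU/h
E = 4709.4 × 527.9 = 2486100 BTU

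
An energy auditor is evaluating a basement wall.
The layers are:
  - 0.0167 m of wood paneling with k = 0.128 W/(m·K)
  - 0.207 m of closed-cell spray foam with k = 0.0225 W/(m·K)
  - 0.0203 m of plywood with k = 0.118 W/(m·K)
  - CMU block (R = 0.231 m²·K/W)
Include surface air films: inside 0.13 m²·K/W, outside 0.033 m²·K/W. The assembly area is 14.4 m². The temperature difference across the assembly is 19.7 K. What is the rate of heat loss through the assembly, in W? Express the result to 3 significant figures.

0.0167/0.128 = 0.1305
0.207/0.0225 = 9.2
0.0203/0.118 = 0.172
R_total = 0.13 + 0.1305 + 9.2 + 0.172 + 0.231 + 0.033 = 9.897 m²·K/W
Q = A·ΔT/R = 14.4 × 19.7 / 9.897 = 28.66 W

28.7 W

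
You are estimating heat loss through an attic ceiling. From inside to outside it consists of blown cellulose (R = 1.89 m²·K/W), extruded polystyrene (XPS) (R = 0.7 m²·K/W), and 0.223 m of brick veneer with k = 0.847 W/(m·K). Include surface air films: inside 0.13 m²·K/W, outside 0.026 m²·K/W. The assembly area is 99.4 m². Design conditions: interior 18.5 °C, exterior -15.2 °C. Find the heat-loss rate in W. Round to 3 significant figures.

0.223/0.847 = 0.2633
R_total = 0.13 + 1.89 + 0.7 + 0.2633 + 0.026 = 3.009 m²·K/W
Q = A·ΔT/R = 99.4 × (18.5 − (-15.2)) / 3.009 = 1113 W

1110 W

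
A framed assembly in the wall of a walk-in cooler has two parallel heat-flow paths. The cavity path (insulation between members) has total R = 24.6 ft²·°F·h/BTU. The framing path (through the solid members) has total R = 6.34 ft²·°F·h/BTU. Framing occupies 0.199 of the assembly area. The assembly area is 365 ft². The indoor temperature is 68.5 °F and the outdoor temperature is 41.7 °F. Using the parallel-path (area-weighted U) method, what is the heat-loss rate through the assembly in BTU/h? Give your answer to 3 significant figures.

626 BTU/h

U_eff = 0.801/24.6 + 0.199/6.34 = 0.03256 + 0.03139 = 0.06395
R_eff = 1/U_eff = 15.64 ft²·°F·h/BTU
Q = 365 × (68.5 − 41.7) / 15.64 = 625.5 BTU/h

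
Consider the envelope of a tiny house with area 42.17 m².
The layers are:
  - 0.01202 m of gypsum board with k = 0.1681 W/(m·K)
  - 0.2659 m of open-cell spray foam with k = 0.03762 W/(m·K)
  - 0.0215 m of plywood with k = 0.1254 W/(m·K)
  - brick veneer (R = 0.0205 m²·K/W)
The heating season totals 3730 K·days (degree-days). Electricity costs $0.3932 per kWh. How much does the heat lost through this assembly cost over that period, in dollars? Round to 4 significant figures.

202.5 dollars

0.01202/0.1681 = 0.071505
0.2659/0.03762 = 7.068
0.0215/0.1254 = 0.17145
R_total = 0.071505 + 7.068 + 0.17145 + 0.0205 = 7.3315 m²·K/W
E = A × HDD × 24 / R / 1000 = 42.17 × 3730 × 24 / 7.3315 / 1000 = 514.91 kWh
Cost = 514.91 × 0.3932 = $202.46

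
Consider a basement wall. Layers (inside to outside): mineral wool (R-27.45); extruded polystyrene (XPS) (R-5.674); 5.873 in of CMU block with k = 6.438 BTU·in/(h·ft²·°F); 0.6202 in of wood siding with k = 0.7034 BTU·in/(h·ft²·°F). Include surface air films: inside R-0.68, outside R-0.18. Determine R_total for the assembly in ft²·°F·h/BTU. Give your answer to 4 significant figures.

35.78 ft²·°F·h/BTU

5.873/6.438 = 0.91224
0.6202/0.7034 = 0.88172
R_total = 0.68 + 27.45 + 5.674 + 0.91224 + 0.88172 + 0.18 = 35.778 ft²·°F·h/BTU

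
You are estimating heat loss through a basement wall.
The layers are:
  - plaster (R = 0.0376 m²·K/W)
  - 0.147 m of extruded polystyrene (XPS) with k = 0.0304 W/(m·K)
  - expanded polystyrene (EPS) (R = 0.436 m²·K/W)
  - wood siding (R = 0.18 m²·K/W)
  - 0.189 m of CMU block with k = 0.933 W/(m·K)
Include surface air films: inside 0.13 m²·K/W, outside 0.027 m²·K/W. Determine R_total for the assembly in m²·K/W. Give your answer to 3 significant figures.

5.85 m²·K/W

0.147/0.0304 = 4.836
0.189/0.933 = 0.2026
R_total = 0.13 + 0.0376 + 4.836 + 0.436 + 0.18 + 0.2026 + 0.027 = 5.849 m²·K/W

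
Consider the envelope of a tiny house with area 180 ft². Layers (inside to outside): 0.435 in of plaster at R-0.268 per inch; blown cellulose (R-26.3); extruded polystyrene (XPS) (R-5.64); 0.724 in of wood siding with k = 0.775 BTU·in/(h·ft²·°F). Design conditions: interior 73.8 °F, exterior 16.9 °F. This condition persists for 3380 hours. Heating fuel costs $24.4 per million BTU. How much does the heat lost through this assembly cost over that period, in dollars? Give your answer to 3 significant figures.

0.435 × 0.268 = 0.1166
0.724/0.775 = 0.9342
R_total = 0.1166 + 26.3 + 5.64 + 0.9342 = 32.99 ft²·°F·h/BTU
Q = 180 × (73.8 − 16.9) / 32.99 = 310.5 BTU/h
E = 310.5 × 3380 = 1049000 BTU
Cost = 1049000/10⁶ × 24.4 = $25.6

25.6 dollars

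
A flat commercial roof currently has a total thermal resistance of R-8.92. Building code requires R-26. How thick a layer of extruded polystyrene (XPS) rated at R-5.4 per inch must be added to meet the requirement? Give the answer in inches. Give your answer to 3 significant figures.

ΔR = 26 − 8.92 = 17.08 ft²·°F·h/BTU
L = ΔR / (R/in) = 17.08/5.4 = 3.163 in

3.16 in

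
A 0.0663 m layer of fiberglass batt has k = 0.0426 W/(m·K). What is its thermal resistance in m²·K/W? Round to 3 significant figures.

1.56 m²·K/W

R = L/k = 0.0663/0.0426 = 1.556 m²·K/W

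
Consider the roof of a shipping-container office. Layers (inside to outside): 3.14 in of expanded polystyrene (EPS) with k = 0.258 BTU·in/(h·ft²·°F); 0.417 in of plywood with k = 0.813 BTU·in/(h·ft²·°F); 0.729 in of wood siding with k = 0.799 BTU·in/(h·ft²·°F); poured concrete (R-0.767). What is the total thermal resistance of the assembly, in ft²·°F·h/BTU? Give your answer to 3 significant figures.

3.14/0.258 = 12.17
0.417/0.813 = 0.5129
0.729/0.799 = 0.9124
R_total = 12.17 + 0.5129 + 0.9124 + 0.767 = 14.36 ft²·°F·h/BTU

14.4 ft²·°F·h/BTU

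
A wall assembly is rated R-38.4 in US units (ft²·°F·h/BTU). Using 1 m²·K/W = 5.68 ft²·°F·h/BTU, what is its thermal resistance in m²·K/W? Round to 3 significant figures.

6.76 m²·K/W

R_SI = 38.4/5.68 = 6.761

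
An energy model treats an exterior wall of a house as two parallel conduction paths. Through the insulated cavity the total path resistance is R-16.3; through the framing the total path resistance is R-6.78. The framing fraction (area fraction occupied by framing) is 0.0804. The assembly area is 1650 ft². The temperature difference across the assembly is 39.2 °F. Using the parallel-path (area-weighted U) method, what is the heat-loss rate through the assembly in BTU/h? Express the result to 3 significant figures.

4420 BTU/h

U_eff = 0.9196/16.3 + 0.0804/6.78 = 0.05642 + 0.01186 = 0.06828
R_eff = 1/U_eff = 14.65 ft²·°F·h/BTU
Q = 1650 × 39.2 / 14.65 = 4416 BTU/h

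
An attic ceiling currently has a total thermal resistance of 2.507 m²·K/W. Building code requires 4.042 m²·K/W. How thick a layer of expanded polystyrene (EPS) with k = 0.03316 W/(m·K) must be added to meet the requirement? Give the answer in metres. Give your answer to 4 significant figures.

ΔR = 4.042 − 2.507 = 1.535 m²·K/W
L = ΔR × k = 1.535 × 0.03316 = 0.050901 m

0.05090 m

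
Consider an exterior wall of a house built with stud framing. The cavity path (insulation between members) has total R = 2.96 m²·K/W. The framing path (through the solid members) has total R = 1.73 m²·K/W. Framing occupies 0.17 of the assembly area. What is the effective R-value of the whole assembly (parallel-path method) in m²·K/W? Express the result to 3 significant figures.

2.64 m²·K/W

U_eff = 0.83/2.96 + 0.17/1.73 = 0.2804 + 0.09827 = 0.3787
R_eff = 1/U_eff = 2.641 m²·K/W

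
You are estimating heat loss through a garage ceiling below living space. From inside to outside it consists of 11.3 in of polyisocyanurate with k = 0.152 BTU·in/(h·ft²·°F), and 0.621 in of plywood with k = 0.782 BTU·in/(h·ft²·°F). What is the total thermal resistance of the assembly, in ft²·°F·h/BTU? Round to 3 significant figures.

75.1 ft²·°F·h/BTU

11.3/0.152 = 74.34
0.621/0.782 = 0.7941
R_total = 74.34 + 0.7941 = 75.14 ft²·°F·h/BTU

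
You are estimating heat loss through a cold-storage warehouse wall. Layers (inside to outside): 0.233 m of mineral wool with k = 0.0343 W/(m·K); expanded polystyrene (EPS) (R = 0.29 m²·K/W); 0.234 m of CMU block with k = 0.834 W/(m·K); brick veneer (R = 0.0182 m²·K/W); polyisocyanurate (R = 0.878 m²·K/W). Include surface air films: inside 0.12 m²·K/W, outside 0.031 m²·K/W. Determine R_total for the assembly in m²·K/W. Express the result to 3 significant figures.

8.41 m²·K/W

0.233/0.0343 = 6.793
0.234/0.834 = 0.2806
R_total = 0.12 + 6.793 + 0.29 + 0.2806 + 0.0182 + 0.878 + 0.031 = 8.411 m²·K/W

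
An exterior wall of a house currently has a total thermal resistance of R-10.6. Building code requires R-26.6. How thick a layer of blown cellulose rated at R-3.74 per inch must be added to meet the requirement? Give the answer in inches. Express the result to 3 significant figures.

4.28 in

ΔR = 26.6 − 10.6 = 16 ft²·°F·h/BTU
L = ΔR / (R/in) = 16/3.74 = 4.278 in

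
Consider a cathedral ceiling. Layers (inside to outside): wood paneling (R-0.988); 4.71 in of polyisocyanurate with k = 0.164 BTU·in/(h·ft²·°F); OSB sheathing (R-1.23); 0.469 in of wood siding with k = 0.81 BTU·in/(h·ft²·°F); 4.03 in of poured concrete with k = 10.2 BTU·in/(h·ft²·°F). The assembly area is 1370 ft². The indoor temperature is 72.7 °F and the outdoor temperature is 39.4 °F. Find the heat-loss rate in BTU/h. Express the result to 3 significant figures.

1430 BTU/h

4.71/0.164 = 28.72
0.469/0.81 = 0.579
4.03/10.2 = 0.3951
R_total = 0.988 + 28.72 + 1.23 + 0.579 + 0.3951 = 31.91 ft²·°F·h/BTU
Q = A·ΔT/R = 1370 × (72.7 − 39.4) / 31.91 = 1430 BTU/h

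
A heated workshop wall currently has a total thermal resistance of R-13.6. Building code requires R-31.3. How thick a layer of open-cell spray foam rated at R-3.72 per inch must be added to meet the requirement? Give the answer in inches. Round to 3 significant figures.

ΔR = 31.3 − 13.6 = 17.7 ft²·°F·h/BTU
L = ΔR / (R/in) = 17.7/3.72 = 4.758 in

4.76 in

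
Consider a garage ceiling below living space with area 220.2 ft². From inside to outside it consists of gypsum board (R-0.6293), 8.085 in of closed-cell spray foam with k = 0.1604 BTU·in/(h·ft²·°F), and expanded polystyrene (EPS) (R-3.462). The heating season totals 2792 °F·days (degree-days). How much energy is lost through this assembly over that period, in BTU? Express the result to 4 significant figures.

8.085/0.1604 = 50.405
R_total = 0.6293 + 50.405 + 3.462 = 54.497 ft²·°F·h/BTU
E = A × HDD × 24 / R = 220.2 × 2792 × 24 / 54.497 = 270750 BTU

270800 BTU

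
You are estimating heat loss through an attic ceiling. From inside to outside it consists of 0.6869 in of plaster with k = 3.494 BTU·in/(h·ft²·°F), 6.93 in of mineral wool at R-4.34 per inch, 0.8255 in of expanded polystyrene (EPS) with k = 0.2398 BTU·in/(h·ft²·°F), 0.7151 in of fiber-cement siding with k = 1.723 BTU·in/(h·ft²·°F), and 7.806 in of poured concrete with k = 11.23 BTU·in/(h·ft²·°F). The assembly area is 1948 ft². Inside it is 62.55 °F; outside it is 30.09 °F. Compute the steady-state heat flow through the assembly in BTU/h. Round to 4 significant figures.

0.6869/3.494 = 0.19659
6.93 × 4.34 = 30.076
0.8255/0.2398 = 3.4425
0.7151/1.723 = 0.41503
7.806/11.23 = 0.6951
R_total = 0.19659 + 30.076 + 3.4425 + 0.41503 + 0.6951 = 34.825 ft²·°F·h/BTU
Q = A·ΔT/R = 1948 × (62.55 − 30.09) / 34.825 = 1815.7 BTU/h

1816 BTU/h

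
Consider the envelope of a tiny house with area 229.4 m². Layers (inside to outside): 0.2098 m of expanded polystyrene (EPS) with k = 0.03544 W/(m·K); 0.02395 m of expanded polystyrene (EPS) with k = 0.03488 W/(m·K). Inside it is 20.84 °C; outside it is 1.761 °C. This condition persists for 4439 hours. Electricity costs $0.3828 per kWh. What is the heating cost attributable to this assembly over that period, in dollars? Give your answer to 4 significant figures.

1126 dollars

0.2098/0.03544 = 5.9199
0.02395/0.03488 = 0.68664
R_total = 5.9199 + 0.68664 = 6.6065 m²·K/W
Q = 229.4 × (20.84 − 1.761) / 6.6065 = 662.49 W
E = 662.49 W × 4439 h / 1000 = 2940.8 kWh
Cost = 2940.8 × 0.3828 = $1125.7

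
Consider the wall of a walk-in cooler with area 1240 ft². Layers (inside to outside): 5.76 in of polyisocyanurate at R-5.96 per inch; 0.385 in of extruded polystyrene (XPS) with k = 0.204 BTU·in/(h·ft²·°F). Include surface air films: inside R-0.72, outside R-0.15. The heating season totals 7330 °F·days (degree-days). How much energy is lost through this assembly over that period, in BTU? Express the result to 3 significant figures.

5.76 × 5.96 = 34.33
0.385/0.204 = 1.887
R_total = 0.72 + 34.33 + 1.887 + 0.15 = 37.09 ft²·°F·h/BTU
E = A × HDD × 24 / R = 1240 × 7330 × 24 / 37.09 = 5882000 BTU

5880000 BTU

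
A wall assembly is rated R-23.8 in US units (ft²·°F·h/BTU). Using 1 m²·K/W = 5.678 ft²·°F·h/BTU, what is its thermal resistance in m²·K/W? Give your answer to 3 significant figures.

R_SI = 23.8/5.678 = 4.192

4.19 m²·K/W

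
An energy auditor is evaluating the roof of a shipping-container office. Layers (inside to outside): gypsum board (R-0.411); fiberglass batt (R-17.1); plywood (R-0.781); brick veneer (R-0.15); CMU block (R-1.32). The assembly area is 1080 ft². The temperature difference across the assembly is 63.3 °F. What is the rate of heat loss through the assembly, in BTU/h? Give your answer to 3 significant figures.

3460 BTU/h

R_total = 0.411 + 17.1 + 0.781 + 0.15 + 1.32 = 19.76 ft²·°F·h/BTU
Q = A·ΔT/R = 1080 × 63.3 / 19.76 = 3459 BTU/h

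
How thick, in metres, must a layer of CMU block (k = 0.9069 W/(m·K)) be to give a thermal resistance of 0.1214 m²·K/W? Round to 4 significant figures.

0.1101 m

L = R·k = 0.1214 × 0.9069 = 0.1101 m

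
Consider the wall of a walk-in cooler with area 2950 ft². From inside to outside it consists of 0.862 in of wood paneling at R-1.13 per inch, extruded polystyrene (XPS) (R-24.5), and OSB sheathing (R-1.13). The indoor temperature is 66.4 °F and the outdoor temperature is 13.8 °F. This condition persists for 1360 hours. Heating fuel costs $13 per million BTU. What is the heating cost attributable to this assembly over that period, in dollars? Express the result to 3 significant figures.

103 dollars

0.862 × 1.13 = 0.9741
R_total = 0.9741 + 24.5 + 1.13 = 26.6 ft²·°F·h/BTU
Q = 2950 × (66.4 − 13.8) / 26.6 = 5833 BTU/h
E = 5833 × 1360 = 7932000 BTU
Cost = 7932000/10⁶ × 13 = $103.1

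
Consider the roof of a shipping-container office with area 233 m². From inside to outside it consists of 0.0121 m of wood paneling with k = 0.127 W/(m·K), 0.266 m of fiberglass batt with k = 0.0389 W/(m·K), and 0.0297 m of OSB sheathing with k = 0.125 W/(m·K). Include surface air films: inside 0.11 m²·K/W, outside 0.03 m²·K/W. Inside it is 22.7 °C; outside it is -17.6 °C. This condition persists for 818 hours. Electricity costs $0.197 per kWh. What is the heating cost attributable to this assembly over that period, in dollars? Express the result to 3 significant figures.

0.0121/0.127 = 0.09528
0.266/0.0389 = 6.838
0.0297/0.125 = 0.2376
R_total = 0.11 + 0.09528 + 6.838 + 0.2376 + 0.03 = 7.311 m²·K/W
Q = 233 × (22.7 − (-17.6)) / 7.311 = 1284 W
E = 1284 W × 818 h / 1000 = 1051 kWh
Cost = 1051 × 0.197 = $207

207 dollars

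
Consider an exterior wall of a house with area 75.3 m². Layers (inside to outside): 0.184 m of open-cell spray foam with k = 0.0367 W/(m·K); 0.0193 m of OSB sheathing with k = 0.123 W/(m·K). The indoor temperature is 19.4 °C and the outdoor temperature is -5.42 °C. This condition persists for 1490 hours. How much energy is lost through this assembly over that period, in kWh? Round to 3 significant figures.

0.184/0.0367 = 5.014
0.0193/0.123 = 0.1569
R_total = 5.014 + 0.1569 = 5.171 m²·K/W
Q = 75.3 × (19.4 − (-5.42)) / 5.171 = 361.5 W
E = 361.5 W × 1490 h / 1000 = 538.6 kWh

539 kWh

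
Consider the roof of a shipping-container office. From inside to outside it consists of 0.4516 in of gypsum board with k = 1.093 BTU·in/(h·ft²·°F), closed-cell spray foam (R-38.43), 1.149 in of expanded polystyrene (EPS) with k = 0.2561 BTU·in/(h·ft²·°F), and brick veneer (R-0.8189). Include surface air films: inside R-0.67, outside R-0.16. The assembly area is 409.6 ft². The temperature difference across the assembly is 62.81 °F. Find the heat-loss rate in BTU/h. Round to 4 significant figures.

572.0 BTU/h

0.4516/1.093 = 0.41317
1.149/0.2561 = 4.4865
R_total = 0.67 + 0.41317 + 38.43 + 4.4865 + 0.8189 + 0.16 = 44.979 ft²·°F·h/BTU
Q = A·ΔT/R = 409.6 × 62.81 / 44.979 = 571.98 BTU/h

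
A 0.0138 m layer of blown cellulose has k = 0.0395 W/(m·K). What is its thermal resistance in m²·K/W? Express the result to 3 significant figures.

R = L/k = 0.0138/0.0395 = 0.3494 m²·K/W

0.349 m²·K/W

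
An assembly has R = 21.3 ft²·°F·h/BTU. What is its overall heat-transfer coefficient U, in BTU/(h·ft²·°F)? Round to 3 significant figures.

0.0469 BTU/(h·ft²·°F)

U = 1/R = 1/21.3 = 0.04695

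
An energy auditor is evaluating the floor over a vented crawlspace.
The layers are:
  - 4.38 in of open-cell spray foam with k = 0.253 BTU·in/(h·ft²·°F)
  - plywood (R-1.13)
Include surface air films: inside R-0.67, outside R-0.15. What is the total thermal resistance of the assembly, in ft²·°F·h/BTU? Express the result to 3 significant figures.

19.3 ft²·°F·h/BTU

4.38/0.253 = 17.31
R_total = 0.67 + 17.31 + 1.13 + 0.15 = 19.26 ft²·°F·h/BTU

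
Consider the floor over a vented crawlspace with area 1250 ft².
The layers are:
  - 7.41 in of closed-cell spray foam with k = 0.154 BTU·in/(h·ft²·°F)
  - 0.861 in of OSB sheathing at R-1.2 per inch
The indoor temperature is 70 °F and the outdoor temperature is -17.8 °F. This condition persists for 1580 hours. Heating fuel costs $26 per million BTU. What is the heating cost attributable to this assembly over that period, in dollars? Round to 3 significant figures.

91.7 dollars

7.41/0.154 = 48.12
0.861 × 1.2 = 1.033
R_total = 48.12 + 1.033 = 49.15 ft²·°F·h/BTU
Q = 1250 × (70 − (-17.8)) / 49.15 = 2233 BTU/h
E = 2233 × 1580 = 3528000 BTU
Cost = 3528000/10⁶ × 26 = $91.73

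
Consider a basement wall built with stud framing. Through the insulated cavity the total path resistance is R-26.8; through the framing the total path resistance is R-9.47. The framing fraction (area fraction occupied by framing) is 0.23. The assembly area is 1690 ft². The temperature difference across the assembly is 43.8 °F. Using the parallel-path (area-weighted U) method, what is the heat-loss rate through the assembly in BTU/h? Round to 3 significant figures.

3920 BTU/h

U_eff = 0.77/26.8 + 0.23/9.47 = 0.02873 + 0.02429 = 0.05302
R_eff = 1/U_eff = 18.86 ft²·°F·h/BTU
Q = 1690 × 43.8 / 18.86 = 3925 BTU/h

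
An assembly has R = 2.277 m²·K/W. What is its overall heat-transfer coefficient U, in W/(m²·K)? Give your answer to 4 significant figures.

0.4392 W/(m²·K)

U = 1/R = 1/2.277 = 0.43917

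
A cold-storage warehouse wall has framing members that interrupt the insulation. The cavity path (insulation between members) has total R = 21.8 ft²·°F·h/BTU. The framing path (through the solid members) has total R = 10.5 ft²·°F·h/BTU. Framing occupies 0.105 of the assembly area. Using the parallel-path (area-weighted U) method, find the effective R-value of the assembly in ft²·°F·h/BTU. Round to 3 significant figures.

U_eff = 0.895/21.8 + 0.105/10.5 = 0.04106 + 0.01 = 0.05106
R_eff = 1/U_eff = 19.59 ft²·°F·h/BTU

19.6 ft²·°F·h/BTU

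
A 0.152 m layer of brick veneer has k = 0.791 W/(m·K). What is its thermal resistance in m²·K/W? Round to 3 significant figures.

R = L/k = 0.152/0.791 = 0.1922 m²·K/W

0.192 m²·K/W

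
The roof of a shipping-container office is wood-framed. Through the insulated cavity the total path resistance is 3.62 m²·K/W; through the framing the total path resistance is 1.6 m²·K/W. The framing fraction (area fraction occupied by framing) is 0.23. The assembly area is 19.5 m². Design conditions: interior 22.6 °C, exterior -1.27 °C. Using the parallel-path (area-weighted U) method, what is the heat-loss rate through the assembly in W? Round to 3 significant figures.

166 W

U_eff = 0.77/3.62 + 0.23/1.6 = 0.2127 + 0.1437 = 0.3565
R_eff = 1/U_eff = 2.805 m²·K/W
Q = 19.5 × (22.6 − (-1.27)) / 2.805 = 165.9 W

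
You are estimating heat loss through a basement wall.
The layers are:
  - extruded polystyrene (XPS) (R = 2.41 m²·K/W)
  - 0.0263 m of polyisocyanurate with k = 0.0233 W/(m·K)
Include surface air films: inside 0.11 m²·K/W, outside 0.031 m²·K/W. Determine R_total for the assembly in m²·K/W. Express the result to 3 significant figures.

0.0263/0.0233 = 1.129
R_total = 0.11 + 2.41 + 1.129 + 0.031 = 3.68 m²·K/W

3.68 m²·K/W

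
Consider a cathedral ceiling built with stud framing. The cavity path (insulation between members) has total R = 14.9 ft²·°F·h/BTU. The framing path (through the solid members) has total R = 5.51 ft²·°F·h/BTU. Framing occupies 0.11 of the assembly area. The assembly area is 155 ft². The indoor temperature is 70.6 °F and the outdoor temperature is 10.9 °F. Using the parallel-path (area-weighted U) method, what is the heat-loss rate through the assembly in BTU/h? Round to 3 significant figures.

737 BTU/h

U_eff = 0.89/14.9 + 0.11/5.51 = 0.05973 + 0.01996 = 0.0797
R_eff = 1/U_eff = 12.55 ft²·°F·h/BTU
Q = 155 × (70.6 − 10.9) / 12.55 = 737.5 BTU/h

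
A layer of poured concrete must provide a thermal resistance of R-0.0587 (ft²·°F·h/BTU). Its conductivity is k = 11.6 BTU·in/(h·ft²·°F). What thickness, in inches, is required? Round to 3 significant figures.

0.681 in

L = R × k = 0.0587 × 11.6 = 0.6809 in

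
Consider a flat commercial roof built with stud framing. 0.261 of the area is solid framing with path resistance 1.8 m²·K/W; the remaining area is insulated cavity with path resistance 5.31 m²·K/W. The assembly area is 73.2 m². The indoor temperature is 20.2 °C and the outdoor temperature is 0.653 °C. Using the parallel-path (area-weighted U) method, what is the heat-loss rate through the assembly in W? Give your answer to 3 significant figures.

407 W

U_eff = 0.739/5.31 + 0.261/1.8 = 0.1392 + 0.145 = 0.2842
R_eff = 1/U_eff = 3.519 m²·K/W
Q = 73.2 × (20.2 − 0.653) / 3.519 = 406.6 W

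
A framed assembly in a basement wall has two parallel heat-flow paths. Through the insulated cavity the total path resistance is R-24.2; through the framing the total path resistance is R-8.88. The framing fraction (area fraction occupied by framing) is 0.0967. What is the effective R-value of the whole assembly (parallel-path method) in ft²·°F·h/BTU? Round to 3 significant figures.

20.7 ft²·°F·h/BTU

U_eff = 0.9033/24.2 + 0.0967/8.88 = 0.03733 + 0.01089 = 0.04822
R_eff = 1/U_eff = 20.74 ft²·°F·h/BTU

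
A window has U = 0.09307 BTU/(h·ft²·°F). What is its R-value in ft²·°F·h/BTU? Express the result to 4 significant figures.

10.74 ft²·°F·h/BTU

R = 1/U = 1/0.09307 = 10.745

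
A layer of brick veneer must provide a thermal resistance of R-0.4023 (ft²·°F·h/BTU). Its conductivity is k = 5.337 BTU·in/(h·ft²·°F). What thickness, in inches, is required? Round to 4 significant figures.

2.147 in

L = R × k = 0.4023 × 5.337 = 2.1471 in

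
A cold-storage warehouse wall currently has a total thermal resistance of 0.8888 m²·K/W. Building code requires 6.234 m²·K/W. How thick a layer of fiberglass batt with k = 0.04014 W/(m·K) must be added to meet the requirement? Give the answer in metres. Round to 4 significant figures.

0.2146 m

ΔR = 6.234 − 0.8888 = 5.3452 m²·K/W
L = ΔR × k = 5.3452 × 0.04014 = 0.21456 m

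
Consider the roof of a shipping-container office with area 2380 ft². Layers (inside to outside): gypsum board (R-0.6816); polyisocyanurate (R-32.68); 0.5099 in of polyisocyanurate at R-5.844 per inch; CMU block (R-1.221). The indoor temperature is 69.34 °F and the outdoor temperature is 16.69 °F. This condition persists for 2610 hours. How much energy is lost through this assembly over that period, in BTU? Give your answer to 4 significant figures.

8707000 BTU

0.5099 × 5.844 = 2.9799
R_total = 0.6816 + 32.68 + 2.9799 + 1.221 = 37.562 ft²·°F·h/BTU
Q = 2380 × (69.34 − 16.69) / 37.562 = 3336 BTU/h
E = 3336 × 2610 = 8706900 BTU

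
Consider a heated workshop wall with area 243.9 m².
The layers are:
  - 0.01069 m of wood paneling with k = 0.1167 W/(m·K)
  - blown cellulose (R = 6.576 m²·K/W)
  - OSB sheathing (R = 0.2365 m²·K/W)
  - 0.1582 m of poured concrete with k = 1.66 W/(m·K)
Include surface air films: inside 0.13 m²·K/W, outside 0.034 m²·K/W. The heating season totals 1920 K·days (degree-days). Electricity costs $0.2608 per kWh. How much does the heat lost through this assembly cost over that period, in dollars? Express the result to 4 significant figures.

0.01069/0.1167 = 0.091602
0.1582/1.66 = 0.095301
R_total = 0.13 + 0.091602 + 6.576 + 0.2365 + 0.095301 + 0.034 = 7.1634 m²·K/W
E = A × HDD × 24 / R / 1000 = 243.9 × 1920 × 24 / 7.1634 / 1000 = 1568.9 kWh
Cost = 1568.9 × 0.2608 = $409.18

409.2 dollars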